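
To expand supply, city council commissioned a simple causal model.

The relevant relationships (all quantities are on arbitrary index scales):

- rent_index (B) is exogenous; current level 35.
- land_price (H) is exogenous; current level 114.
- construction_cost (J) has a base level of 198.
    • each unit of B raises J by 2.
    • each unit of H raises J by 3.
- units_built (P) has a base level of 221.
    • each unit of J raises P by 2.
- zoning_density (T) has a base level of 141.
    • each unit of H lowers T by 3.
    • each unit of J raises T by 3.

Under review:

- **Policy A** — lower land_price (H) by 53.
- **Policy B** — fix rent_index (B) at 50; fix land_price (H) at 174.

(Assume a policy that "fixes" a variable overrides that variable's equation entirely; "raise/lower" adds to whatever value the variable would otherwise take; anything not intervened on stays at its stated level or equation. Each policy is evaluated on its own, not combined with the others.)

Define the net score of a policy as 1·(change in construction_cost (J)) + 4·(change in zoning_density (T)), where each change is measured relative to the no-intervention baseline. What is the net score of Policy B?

Baseline:
  B = 35
  H = 114
  J = 198 + 2·35 + 3·114 = 610
  T = 141 − 3·114 + 3·610 = 1629
Policy B (B := 50, H := 174):
  B = 50
  H = 174
  J = 198 + 2·50 + 3·174 = 820
  T = 141 − 3·174 + 3·820 = 2079
ΔJ = 820 − 610 = 210; ΔT = 2079 − 1629 = 450
Score = 1·210 + 4·450 = 2010

2010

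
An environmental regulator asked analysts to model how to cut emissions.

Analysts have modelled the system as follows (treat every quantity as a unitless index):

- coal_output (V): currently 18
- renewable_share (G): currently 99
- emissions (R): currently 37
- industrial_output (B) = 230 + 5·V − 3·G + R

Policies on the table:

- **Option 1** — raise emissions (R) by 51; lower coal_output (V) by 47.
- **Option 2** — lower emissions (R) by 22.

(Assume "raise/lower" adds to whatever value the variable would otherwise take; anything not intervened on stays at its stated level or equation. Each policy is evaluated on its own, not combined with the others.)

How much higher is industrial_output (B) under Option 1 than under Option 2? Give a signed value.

-162

Option 1 (R + 51, V − 47):
  V = 18 − 47 = -29
  G = 99
  R = 37 + 51 = 88
  B = 230 + 5·(-29) − 3·99 + 88 = -124
Option 2 (R − 22):
  V = 18
  G = 99
  R = 37 − 22 = 15
  B = 230 + 5·18 − 3·99 + 15 = 38
B: -124 − 38 = -162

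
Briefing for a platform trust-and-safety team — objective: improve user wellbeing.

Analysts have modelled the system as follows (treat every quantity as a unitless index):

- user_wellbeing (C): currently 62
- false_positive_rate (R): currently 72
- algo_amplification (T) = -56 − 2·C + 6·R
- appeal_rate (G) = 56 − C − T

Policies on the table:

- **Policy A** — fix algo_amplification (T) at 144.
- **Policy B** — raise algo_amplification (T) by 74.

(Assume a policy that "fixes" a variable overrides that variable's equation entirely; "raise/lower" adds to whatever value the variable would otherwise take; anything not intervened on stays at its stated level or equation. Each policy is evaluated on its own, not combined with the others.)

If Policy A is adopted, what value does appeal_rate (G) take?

-150

Policy A (T := 144):
  C = 62
  R = 72
  T = 144
  G = 56 − 62 − 144 = -150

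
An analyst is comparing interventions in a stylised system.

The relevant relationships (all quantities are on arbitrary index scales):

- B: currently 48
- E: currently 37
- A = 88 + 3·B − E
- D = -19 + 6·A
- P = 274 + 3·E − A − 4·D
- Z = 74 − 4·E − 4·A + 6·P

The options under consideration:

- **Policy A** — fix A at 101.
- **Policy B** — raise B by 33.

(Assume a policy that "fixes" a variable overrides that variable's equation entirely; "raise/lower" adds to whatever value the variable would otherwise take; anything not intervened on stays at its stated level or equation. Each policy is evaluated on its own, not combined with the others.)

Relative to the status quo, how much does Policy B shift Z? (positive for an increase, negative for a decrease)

-15246

Baseline:
  B = 48
  E = 37
  A = 88 + 3·48 − 37 = 195
  D = -19 + 6·195 = 1151
  P = 274 + 3·37 − 195 − 4·1151 = -4414
  Z = 74 − 4·37 − 4·195 + 6·(-4414) = -27338
Policy B (B + 33):
  B = 48 + 33 = 81
  E = 37
  A = 88 + 3·81 − 37 = 294
  D = -19 + 6·294 = 1745
  P = 274 + 3·37 − 294 − 4·1745 = -6889
  Z = 74 − 4·37 − 4·294 + 6·(-6889) = -42584
Change in Z: -42584 − (-27338) = -15246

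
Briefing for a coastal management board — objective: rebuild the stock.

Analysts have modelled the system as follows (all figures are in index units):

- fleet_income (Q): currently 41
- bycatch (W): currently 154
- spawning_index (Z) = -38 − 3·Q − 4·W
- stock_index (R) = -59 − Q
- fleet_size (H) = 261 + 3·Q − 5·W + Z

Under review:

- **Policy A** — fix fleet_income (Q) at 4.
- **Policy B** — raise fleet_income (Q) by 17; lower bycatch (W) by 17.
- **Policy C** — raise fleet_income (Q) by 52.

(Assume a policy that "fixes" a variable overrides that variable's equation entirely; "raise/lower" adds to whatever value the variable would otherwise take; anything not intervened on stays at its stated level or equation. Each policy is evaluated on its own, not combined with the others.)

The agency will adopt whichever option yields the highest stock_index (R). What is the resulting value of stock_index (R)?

Policy A (Q := 4):
  Q = 4
  R = -59 − 4 = -63
Policy B (Q + 17, W − 17):
  Q = 41 + 17 = 58
  R = -59 − 58 = -117
Policy C (Q + 52):
  Q = 41 + 52 = 93
  R = -59 − 93 = -152
Comparing — Policy A: R=-63, Policy B: R=-117, Policy C: R=-152. Highest is -63 (Policy A).

-63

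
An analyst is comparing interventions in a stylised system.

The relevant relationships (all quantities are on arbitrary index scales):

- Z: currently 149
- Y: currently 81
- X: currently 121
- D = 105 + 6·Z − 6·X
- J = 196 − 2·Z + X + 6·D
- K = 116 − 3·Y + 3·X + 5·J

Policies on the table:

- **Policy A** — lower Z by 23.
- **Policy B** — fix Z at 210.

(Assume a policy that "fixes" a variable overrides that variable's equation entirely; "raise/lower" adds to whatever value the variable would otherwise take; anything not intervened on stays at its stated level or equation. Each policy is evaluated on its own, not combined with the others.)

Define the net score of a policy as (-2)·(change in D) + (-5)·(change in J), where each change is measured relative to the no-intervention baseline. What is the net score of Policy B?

Baseline:
  Z = 149
  X = 121
  D = 105 + 6·149 − 6·121 = 273
  J = 196 − 2·149 + 121 + 6·273 = 1657
Policy B (Z := 210):
  Z = 210
  X = 121
  D = 105 + 6·210 − 6·121 = 639
  J = 196 − 2·210 + 121 + 6·639 = 3731
ΔD = 639 − 273 = 366; ΔJ = 3731 − 1657 = 2074
Score = (-2)·366 + (-5)·2074 = -11102

-11102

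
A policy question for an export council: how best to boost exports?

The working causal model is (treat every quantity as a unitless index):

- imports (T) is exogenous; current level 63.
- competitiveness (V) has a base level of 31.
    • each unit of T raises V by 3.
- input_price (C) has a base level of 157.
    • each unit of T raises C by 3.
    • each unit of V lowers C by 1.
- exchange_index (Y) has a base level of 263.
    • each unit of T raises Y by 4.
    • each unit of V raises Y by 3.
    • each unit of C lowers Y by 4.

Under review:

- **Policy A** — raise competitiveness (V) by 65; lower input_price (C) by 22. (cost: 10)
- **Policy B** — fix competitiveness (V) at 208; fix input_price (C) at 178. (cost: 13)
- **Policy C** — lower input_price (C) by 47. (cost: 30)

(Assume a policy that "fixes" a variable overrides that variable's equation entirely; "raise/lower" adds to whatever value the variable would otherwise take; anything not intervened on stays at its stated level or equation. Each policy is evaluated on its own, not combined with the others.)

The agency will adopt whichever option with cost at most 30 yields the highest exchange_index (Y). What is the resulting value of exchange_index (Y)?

Policy A (V + 65, C − 22):
  T = 63
  V = 31 + 3·63 (+65 from intervention) = 285
  C = 157 + 3·63 − 285 (−22 from intervention) = 39
  Y = 263 + 4·63 + 3·285 − 4·39 = 1214
Policy B (V := 208, C := 178):
  T = 63
  V = 208
  C = 178
  Y = 263 + 4·63 + 3·208 − 4·178 = 427
Policy C (C − 47):
  T = 63
  V = 31 + 3·63 = 220
  C = 157 + 3·63 − 220 (−47 from intervention) = 79
  Y = 263 + 4·63 + 3·220 − 4·79 = 859
Comparing — Policy A: Y=1214, Policy B: Y=427, Policy C: Y=859. Highest is 1214 (Policy A).

1214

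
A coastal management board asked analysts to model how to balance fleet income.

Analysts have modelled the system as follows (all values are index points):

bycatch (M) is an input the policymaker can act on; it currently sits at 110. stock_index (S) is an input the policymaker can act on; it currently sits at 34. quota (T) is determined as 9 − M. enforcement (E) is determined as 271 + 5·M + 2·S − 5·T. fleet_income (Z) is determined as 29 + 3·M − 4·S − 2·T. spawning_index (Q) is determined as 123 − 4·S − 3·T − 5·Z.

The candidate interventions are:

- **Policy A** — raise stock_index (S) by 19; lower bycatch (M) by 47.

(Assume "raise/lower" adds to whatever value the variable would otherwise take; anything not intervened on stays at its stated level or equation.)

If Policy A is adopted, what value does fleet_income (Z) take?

Policy A (S + 19, M − 47):
  M = 110 − 47 = 63
  S = 34 + 19 = 53
  T = 9 − 63 = -54
  Z = 29 + 3·63 − 4·53 − 2·(-54) = 114

114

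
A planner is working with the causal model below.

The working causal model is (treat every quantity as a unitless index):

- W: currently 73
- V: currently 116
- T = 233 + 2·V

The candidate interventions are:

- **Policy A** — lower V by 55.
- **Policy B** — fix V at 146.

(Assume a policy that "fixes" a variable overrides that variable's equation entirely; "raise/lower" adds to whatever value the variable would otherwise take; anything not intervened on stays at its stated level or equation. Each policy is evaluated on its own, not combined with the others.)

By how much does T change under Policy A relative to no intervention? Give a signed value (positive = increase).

-110

Baseline:
  V = 116
  T = 233 + 2·116 = 465
Policy A (V − 55):
  V = 116 − 55 = 61
  T = 233 + 2·61 = 355
Change in T: 355 − 465 = -110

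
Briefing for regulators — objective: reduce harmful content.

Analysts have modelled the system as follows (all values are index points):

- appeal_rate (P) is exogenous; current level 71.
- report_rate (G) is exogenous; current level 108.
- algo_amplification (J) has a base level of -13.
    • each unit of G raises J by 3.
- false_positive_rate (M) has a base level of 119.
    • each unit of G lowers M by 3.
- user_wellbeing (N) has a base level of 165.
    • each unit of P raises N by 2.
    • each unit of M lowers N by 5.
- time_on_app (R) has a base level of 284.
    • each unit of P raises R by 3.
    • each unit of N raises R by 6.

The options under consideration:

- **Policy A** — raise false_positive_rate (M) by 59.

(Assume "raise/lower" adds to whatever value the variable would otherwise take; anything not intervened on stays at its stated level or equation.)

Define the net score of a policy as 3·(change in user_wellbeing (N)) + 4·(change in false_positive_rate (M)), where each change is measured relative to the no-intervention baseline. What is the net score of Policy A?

-649

Baseline:
  P = 71
  G = 108
  M = 119 − 3·108 = -205
  N = 165 + 2·71 − 5·(-205) = 1332
Policy A (M + 59):
  P = 71
  G = 108
  M = 119 − 3·108 (+59 from intervention) = -146
  N = 165 + 2·71 − 5·(-146) = 1037
ΔN = 1037 − 1332 = -295; ΔM = -146 − (-205) = 59
Score = 3·(-295) + 4·59 = -649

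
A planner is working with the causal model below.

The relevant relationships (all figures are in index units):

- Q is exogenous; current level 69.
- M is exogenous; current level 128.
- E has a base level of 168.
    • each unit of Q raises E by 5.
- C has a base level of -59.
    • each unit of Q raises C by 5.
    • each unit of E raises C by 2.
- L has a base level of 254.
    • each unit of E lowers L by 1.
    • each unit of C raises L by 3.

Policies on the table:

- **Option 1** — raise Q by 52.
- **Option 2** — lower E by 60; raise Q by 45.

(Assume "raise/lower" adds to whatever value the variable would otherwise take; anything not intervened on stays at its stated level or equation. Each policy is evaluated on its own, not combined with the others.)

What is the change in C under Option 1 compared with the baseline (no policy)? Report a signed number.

Baseline:
  Q = 69
  E = 168 + 5·69 = 513
  C = -59 + 5·69 + 2·513 = 1312
Option 1 (Q + 52):
  Q = 69 + 52 = 121
  E = 168 + 5·121 = 773
  C = -59 + 5·121 + 2·773 = 2092
Change in C: 2092 − 1312 = 780

780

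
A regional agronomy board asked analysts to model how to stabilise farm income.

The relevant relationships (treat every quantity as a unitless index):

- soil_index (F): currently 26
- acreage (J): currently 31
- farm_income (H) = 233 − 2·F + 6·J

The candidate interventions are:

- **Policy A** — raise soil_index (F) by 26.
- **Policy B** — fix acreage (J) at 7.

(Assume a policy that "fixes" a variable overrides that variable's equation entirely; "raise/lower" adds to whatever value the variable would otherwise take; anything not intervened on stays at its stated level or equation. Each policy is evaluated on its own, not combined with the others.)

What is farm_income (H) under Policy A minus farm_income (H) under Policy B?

92

Policy A (F + 26):
  F = 26 + 26 = 52
  J = 31
  H = 233 − 2·52 + 6·31 = 315
Policy B (J := 7):
  F = 26
  J = 7
  H = 233 − 2·26 + 6·7 = 223
H: 315 − 223 = 92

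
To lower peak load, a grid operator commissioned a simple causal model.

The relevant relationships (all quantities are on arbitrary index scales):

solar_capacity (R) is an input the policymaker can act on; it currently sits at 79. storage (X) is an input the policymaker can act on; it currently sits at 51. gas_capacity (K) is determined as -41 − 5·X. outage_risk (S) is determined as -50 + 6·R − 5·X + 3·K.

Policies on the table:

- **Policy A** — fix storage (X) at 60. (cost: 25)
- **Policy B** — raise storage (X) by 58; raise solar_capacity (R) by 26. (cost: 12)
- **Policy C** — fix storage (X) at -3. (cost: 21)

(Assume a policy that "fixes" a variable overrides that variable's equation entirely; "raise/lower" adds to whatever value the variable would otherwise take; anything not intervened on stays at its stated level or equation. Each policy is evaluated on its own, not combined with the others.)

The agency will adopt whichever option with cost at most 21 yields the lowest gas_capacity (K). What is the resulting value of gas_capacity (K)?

-586

Policy B (X + 58, R + 26):
  X = 51 + 58 = 109
  K = -41 − 5·109 = -586
Policy C (X := -3):
  X = -3
  K = -41 − 5·(-3) = -26
Comparing — Policy B: K=-586, Policy C: K=-26. Lowest is -586 (Policy B).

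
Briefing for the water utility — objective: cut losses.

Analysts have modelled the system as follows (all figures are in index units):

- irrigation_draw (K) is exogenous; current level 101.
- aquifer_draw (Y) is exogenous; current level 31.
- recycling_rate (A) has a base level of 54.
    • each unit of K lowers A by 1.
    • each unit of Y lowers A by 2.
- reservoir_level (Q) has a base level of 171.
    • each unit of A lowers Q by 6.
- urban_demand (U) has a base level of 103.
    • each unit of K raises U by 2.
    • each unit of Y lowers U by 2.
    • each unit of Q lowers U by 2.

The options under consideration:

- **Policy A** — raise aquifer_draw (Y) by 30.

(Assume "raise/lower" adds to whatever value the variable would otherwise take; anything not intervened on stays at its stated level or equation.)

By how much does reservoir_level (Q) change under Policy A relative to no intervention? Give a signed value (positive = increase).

360

Baseline:
  K = 101
  Y = 31
  A = 54 − 101 − 2·31 = -109
  Q = 171 − 6·(-109) = 825
Policy A (Y + 30):
  K = 101
  Y = 31 + 30 = 61
  A = 54 − 101 − 2·61 = -169
  Q = 171 − 6·(-169) = 1185
Change in Q: 1185 − 825 = 360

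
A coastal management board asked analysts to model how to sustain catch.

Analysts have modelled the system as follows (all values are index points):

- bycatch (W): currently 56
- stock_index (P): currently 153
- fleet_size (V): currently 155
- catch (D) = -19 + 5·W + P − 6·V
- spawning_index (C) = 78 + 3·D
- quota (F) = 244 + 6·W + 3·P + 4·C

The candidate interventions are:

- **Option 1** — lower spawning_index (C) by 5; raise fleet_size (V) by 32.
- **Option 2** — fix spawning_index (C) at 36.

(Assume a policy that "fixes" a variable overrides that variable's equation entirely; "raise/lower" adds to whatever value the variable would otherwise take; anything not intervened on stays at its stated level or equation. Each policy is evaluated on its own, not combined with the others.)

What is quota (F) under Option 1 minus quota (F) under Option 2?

-8348

Option 1 (C − 5, V + 32):
  W = 56
  P = 153
  V = 155 + 32 = 187
  D = -19 + 5·56 + 153 − 6·187 = -708
  C = 78 + 3·(-708) (−5 from intervention) = -2051
  F = 244 + 6·56 + 3·153 + 4·(-2051) = -7165
Option 2 (C := 36):
  W = 56
  P = 153
  V = 155
  D = -19 + 5·56 + 153 − 6·155 = -516
  C = 36
  F = 244 + 6·56 + 3·153 + 4·36 = 1183
F: -7165 − 1183 = -8348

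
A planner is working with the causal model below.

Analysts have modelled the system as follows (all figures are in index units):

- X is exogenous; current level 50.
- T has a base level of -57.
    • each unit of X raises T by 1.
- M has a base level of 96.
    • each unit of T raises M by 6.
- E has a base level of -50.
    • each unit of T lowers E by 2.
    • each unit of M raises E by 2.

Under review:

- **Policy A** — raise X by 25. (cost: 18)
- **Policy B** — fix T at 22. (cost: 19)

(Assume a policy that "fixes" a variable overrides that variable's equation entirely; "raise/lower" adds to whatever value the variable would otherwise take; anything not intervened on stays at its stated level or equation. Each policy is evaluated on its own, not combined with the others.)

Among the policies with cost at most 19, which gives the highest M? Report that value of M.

Policy A (X + 25):
  X = 50 + 25 = 75
  T = -57 + 75 = 18
  M = 96 + 6·18 = 204
Policy B (T := 22):
  X = 50
  T = 22
  M = 96 + 6·22 = 228
Comparing — Policy A: M=204, Policy B: M=228. Highest is 228 (Policy B).

228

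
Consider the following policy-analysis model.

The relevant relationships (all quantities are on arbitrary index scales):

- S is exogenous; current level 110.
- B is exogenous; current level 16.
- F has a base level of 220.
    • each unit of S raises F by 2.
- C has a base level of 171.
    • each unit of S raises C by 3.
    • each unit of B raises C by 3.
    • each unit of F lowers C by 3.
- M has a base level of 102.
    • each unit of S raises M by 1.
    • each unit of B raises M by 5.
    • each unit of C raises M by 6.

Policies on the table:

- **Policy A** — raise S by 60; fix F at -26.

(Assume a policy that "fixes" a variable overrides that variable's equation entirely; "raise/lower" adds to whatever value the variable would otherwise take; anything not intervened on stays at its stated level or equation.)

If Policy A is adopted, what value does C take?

807

Policy A (S + 60, F := -26):
  S = 110 + 60 = 170
  B = 16
  F = -26
  C = 171 + 3·170 + 3·16 − 3·(-26) = 807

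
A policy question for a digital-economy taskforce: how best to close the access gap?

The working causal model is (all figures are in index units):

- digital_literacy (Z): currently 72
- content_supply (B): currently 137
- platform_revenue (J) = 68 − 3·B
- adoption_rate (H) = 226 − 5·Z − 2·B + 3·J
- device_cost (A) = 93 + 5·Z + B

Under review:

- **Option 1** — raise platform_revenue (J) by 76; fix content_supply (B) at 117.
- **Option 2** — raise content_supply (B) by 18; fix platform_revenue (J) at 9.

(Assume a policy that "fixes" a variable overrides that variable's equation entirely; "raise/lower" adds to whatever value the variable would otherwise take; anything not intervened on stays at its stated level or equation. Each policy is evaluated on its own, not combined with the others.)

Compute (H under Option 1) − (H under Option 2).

-572

Option 1 (J + 76, B := 117):
  Z = 72
  B = 117
  J = 68 − 3·117 (+76 from intervention) = -207
  H = 226 − 5·72 − 2·117 + 3·(-207) = -989
Option 2 (B + 18, J := 9):
  Z = 72
  B = 137 + 18 = 155
  J = 9
  H = 226 − 5·72 − 2·155 + 3·9 = -417
H: -989 − (-417) = -572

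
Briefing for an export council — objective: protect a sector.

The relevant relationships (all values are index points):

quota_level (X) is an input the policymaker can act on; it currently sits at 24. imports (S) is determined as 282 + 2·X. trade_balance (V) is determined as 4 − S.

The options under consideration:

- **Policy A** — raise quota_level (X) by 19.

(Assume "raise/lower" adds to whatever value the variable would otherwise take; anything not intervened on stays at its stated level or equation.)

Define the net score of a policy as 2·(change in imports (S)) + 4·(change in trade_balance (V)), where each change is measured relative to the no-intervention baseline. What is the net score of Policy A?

Baseline:
  X = 24
  S = 282 + 2·24 = 330
  V = 4 − 330 = -326
Policy A (X + 19):
  X = 24 + 19 = 43
  S = 282 + 2·43 = 368
  V = 4 − 368 = -364
ΔS = 368 − 330 = 38; ΔV = -364 − (-326) = -38
Score = 2·38 + 4·(-38) = -76

-76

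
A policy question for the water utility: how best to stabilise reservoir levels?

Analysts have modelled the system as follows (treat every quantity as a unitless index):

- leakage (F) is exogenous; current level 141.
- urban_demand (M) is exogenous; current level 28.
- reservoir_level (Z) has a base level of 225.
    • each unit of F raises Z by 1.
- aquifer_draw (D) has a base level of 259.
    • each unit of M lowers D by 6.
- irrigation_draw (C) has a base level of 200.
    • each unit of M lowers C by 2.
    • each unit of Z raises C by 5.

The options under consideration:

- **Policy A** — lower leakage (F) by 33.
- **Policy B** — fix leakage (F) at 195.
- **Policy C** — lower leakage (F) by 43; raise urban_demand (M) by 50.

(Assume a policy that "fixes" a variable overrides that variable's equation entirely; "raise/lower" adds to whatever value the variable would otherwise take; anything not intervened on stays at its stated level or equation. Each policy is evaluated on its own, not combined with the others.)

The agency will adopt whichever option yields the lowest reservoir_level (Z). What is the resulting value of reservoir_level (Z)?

Policy A (F − 33):
  F = 141 − 33 = 108
  Z = 225 + 108 = 333
Policy B (F := 195):
  F = 195
  Z = 225 + 195 = 420
Policy C (F − 43, M + 50):
  F = 141 − 43 = 98
  Z = 225 + 98 = 323
Comparing — Policy A: Z=333, Policy B: Z=420, Policy C: Z=323. Lowest is 323 (Policy C).

323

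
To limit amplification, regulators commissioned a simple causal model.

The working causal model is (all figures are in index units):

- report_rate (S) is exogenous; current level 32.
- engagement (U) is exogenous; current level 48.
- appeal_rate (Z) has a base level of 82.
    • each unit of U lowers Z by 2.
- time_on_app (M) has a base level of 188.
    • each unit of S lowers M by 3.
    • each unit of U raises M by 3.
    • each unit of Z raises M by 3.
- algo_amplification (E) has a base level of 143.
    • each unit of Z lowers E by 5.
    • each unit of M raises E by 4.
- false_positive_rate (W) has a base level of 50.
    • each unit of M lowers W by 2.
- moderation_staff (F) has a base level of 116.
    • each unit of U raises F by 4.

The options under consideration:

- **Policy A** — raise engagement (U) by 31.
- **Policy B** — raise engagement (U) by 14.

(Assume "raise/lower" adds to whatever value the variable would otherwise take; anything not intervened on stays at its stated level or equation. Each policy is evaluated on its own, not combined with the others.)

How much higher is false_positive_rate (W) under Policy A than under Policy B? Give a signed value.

102

Policy A (U + 31):
  S = 32
  U = 48 + 31 = 79
  Z = 82 − 2·79 = -76
  M = 188 − 3·32 + 3·79 + 3·(-76) = 101
  W = 50 − 2·101 = -152
Policy B (U + 14):
  S = 32
  U = 48 + 14 = 62
  Z = 82 − 2·62 = -42
  M = 188 − 3·32 + 3·62 + 3·(-42) = 152
  W = 50 − 2·152 = -254
W: -152 − (-254) = 102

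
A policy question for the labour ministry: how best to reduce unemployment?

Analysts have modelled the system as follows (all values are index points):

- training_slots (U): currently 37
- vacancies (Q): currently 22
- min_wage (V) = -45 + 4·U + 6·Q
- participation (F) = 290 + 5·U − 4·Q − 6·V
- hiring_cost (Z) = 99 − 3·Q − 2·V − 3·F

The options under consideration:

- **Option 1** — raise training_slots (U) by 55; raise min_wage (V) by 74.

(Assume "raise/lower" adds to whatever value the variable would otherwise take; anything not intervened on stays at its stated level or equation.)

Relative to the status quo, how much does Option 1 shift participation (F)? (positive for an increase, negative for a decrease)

-1489

Baseline:
  U = 37
  Q = 22
  V = -45 + 4·37 + 6·22 = 235
  F = 290 + 5·37 − 4·22 − 6·235 = -1023
Option 1 (U + 55, V + 74):
  U = 37 + 55 = 92
  Q = 22
  V = -45 + 4·92 + 6·22 (+74 from intervention) = 529
  F = 290 + 5·92 − 4·22 − 6·529 = -2512
Change in F: -2512 − (-1023) = -1489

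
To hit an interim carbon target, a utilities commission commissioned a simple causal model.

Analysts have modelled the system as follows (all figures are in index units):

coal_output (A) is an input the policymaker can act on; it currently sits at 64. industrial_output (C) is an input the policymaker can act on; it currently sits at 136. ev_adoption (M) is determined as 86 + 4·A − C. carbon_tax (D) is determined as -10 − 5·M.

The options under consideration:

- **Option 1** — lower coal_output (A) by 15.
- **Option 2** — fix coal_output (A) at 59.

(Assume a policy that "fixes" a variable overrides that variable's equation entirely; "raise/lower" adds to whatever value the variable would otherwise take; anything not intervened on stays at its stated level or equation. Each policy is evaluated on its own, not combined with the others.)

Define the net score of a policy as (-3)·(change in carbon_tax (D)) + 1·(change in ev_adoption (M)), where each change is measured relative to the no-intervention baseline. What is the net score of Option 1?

Baseline:
  A = 64
  C = 136
  M = 86 + 4·64 − 136 = 206
  D = -10 − 5·206 = -1040
Option 1 (A − 15):
  A = 64 − 15 = 49
  C = 136
  M = 86 + 4·49 − 136 = 146
  D = -10 − 5·146 = -740
ΔD = -740 − (-1040) = 300; ΔM = 146 − 206 = -60
Score = (-3)·300 + 1·(-60) = -960

-960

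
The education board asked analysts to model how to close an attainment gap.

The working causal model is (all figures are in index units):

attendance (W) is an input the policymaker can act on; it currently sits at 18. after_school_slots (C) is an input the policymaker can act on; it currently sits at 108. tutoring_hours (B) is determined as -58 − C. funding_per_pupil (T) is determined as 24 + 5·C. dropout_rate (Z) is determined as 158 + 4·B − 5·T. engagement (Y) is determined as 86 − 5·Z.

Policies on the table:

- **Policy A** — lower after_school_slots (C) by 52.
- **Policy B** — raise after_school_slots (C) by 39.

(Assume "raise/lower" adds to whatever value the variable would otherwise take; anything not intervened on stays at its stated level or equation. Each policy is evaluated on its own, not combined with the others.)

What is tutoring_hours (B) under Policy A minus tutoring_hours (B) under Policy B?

91

Policy A (C − 52):
  C = 108 − 52 = 56
  B = -58 − 56 = -114
Policy B (C + 39):
  C = 108 + 39 = 147
  B = -58 − 147 = -205
B: -114 − (-205) = 91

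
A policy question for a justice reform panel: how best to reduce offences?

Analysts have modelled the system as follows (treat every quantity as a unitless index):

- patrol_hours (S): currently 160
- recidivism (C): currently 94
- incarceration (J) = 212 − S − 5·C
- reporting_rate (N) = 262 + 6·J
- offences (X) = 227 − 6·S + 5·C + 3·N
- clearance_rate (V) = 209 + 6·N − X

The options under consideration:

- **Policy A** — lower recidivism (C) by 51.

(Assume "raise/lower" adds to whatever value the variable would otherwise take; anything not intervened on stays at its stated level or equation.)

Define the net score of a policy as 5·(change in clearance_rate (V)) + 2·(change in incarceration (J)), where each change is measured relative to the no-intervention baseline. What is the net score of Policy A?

Baseline:
  S = 160
  C = 94
  J = 212 − 160 − 5·94 = -418
  N = 262 + 6·(-418) = -2246
  X = 227 − 6·160 + 5·94 + 3·(-2246) = -7001
  V = 209 + 6·(-2246) − (-7001) = -6266
Policy A (C − 51):
  S = 160
  C = 94 − 51 = 43
  J = 212 − 160 − 5·43 = -163
  N = 262 + 6·(-163) = -716
  X = 227 − 6·160 + 5·43 + 3·(-716) = -2666
  V = 209 + 6·(-716) − (-2666) = -1421
ΔV = -1421 − (-6266) = 4845; ΔJ = -163 − (-418) = 255
Score = 5·4845 + 2·255 = 24735

24735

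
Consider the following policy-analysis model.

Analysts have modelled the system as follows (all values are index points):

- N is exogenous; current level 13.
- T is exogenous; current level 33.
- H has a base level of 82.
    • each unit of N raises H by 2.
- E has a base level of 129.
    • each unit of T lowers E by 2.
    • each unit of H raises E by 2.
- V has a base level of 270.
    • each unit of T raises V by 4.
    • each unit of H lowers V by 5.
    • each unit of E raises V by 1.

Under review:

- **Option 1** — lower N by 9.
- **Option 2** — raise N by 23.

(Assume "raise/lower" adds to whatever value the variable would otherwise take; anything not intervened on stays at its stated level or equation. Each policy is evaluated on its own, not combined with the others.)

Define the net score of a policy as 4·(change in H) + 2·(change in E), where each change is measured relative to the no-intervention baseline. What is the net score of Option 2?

Baseline:
  N = 13
  T = 33
  H = 82 + 2·13 = 108
  E = 129 − 2·33 + 2·108 = 279
Option 2 (N + 23):
  N = 13 + 23 = 36
  T = 33
  H = 82 + 2·36 = 154
  E = 129 − 2·33 + 2·154 = 371
ΔH = 154 − 108 = 46; ΔE = 371 − 279 = 92
Score = 4·46 + 2·92 = 368

368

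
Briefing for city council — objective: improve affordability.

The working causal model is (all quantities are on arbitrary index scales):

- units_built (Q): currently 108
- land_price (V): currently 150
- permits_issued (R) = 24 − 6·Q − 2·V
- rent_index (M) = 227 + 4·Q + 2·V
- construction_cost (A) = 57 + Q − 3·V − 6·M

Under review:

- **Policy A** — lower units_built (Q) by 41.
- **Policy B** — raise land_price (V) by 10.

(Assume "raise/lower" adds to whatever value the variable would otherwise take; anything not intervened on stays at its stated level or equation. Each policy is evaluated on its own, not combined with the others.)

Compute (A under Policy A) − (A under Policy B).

Policy A (Q − 41):
  Q = 108 − 41 = 67
  V = 150
  M = 227 + 4·67 + 2·150 = 795
  A = 57 + 67 − 3·150 − 6·795 = -5096
Policy B (V + 10):
  Q = 108
  V = 150 + 10 = 160
  M = 227 + 4·108 + 2·160 = 979
  A = 57 + 108 − 3·160 − 6·979 = -6189
A: -5096 − (-6189) = 1093

1093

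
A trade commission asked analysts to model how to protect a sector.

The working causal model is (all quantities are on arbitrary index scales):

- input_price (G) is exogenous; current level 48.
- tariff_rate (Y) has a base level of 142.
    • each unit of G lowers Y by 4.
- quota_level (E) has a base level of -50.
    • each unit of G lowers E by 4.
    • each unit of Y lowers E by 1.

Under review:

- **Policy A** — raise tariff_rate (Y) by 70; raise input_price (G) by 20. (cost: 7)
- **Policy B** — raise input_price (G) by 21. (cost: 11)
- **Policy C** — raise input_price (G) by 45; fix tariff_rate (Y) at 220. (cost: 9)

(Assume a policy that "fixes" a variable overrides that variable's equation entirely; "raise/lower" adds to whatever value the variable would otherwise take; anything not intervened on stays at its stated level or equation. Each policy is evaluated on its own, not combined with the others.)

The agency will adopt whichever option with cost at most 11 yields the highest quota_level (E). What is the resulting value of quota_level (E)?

Policy A (Y + 70, G + 20):
  G = 48 + 20 = 68
  Y = 142 − 4·68 (+70 from intervention) = -60
  E = -50 − 4·68 − (-60) = -262
Policy B (G + 21):
  G = 48 + 21 = 69
  Y = 142 − 4·69 = -134
  E = -50 − 4·69 − (-134) = -192
Policy C (G + 45, Y := 220):
  G = 48 + 45 = 93
  Y = 220
  E = -50 − 4·93 − 220 = -642
Comparing — Policy A: E=-262, Policy B: E=-192, Policy C: E=-642. Highest is -192 (Policy B).

-192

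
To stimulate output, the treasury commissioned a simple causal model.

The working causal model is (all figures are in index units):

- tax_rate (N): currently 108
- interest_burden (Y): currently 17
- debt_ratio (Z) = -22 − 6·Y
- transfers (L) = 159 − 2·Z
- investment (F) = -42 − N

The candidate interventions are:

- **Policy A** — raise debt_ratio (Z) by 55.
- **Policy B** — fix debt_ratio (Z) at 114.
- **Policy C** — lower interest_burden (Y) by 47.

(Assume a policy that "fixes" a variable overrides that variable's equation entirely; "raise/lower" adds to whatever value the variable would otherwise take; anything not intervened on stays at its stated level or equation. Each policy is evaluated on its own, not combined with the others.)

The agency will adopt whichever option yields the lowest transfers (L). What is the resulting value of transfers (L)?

Policy A (Z + 55):
  Y = 17
  Z = -22 − 6·17 (+55 from intervention) = -69
  L = 159 − 2·(-69) = 297
Policy B (Z := 114):
  Y = 17
  Z = 114
  L = 159 − 2·114 = -69
Policy C (Y − 47):
  Y = 17 − 47 = -30
  Z = -22 − 6·(-30) = 158
  L = 159 − 2·158 = -157
Comparing — Policy A: L=297, Policy B: L=-69, Policy C: L=-157. Lowest is -157 (Policy C).

-157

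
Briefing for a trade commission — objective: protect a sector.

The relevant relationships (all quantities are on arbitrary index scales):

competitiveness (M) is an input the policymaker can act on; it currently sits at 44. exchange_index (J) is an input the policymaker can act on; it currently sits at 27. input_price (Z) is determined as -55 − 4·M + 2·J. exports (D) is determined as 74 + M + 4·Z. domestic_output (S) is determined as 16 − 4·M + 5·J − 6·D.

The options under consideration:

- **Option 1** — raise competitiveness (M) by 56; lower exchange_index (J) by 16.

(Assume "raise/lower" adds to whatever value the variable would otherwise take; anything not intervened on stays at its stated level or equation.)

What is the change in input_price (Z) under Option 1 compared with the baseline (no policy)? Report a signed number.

-256

Baseline:
  M = 44
  J = 27
  Z = -55 − 4·44 + 2·27 = -177
Option 1 (M + 56, J − 16):
  M = 44 + 56 = 100
  J = 27 − 16 = 11
  Z = -55 − 4·100 + 2·11 = -433
Change in Z: -433 − (-177) = -256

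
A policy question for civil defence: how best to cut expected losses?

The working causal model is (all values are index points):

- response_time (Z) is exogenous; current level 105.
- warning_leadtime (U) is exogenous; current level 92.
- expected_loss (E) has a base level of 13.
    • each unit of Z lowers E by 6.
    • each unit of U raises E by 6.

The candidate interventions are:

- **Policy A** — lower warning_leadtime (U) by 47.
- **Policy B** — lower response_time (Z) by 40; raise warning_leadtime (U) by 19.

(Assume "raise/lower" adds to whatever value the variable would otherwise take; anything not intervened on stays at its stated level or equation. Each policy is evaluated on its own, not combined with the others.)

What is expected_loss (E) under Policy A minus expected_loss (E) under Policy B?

Policy A (U − 47):
  Z = 105
  U = 92 − 47 = 45
  E = 13 − 6·105 + 6·45 = -347
Policy B (Z − 40, U + 19):
  Z = 105 − 40 = 65
  U = 92 + 19 = 111
  E = 13 − 6·65 + 6·111 = 289
E: -347 − 289 = -636

-636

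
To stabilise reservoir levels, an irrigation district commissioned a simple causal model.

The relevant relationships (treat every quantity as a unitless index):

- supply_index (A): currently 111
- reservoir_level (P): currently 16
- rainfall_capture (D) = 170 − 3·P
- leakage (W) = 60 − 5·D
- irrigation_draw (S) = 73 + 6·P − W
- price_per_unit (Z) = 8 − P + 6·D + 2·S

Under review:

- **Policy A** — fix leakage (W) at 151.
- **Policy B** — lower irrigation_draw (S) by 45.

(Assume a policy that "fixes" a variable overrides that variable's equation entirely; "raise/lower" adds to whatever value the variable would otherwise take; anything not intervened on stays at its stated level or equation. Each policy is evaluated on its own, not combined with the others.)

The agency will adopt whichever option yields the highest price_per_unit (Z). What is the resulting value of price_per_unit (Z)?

2072

Policy A (W := 151):
  P = 16
  D = 170 − 3·16 = 122
  W = 151
  S = 73 + 6·16 − 151 = 18
  Z = 8 − 16 + 6·122 + 2·18 = 760
Policy B (S − 45):
  P = 16
  D = 170 − 3·16 = 122
  W = 60 − 5·122 = -550
  S = 73 + 6·16 − (-550) (−45 from intervention) = 674
  Z = 8 − 16 + 6·122 + 2·674 = 2072
Comparing — Policy A: Z=760, Policy B: Z=2072. Highest is 2072 (Policy B).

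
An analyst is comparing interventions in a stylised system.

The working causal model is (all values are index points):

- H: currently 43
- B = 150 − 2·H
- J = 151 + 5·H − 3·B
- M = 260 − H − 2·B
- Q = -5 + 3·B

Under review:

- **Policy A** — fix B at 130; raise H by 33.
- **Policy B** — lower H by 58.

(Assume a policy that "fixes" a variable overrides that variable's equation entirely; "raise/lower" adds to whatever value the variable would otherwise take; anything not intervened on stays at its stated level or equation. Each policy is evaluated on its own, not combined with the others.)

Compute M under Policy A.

Policy A (B := 130, H + 33):
  H = 43 + 33 = 76
  B = 130
  M = 260 − 76 − 2·130 = -76

-76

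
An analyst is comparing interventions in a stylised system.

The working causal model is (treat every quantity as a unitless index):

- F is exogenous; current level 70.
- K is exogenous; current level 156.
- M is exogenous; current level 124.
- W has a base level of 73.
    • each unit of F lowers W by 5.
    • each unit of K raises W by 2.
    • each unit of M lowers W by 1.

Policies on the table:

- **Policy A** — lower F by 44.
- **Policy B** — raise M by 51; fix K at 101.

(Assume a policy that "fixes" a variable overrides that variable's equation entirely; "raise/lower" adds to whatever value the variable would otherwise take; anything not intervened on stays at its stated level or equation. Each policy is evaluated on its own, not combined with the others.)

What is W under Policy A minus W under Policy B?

Policy A (F − 44):
  F = 70 − 44 = 26
  K = 156
  M = 124
  W = 73 − 5·26 + 2·156 − 124 = 131
Policy B (M + 51, K := 101):
  F = 70
  K = 101
  M = 124 + 51 = 175
  W = 73 − 5·70 + 2·101 − 175 = -250
W: 131 − (-250) = 381

381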